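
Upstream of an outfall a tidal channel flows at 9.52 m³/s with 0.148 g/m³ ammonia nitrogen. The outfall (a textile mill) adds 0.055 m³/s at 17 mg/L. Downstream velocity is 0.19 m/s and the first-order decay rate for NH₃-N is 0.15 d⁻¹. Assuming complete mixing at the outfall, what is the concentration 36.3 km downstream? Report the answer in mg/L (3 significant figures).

0.176 mg/L

After complete mixing, C₀ = (0.055·17 + 9.52·0.148) / 9.575 = 0.2448 mg/L.
Travel time t = 3.63e+04 m / 0.19 m/s = 1.911e+05 s = 2.211 d.
C = 0.2448·exp(−0.15·2.211) = 0.2448·0.7177 = 0.1757 mg/L.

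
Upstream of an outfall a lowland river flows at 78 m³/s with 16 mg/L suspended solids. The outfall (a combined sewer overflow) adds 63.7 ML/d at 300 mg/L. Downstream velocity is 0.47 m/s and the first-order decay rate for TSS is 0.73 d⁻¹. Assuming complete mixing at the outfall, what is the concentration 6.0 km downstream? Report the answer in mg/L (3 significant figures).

16.8 mg/L

63.7 ML/d = 0.7373 m³/s.
After complete mixing, C₀ = (0.7373·300 + 78·16) / 78.74 = 18.66 mg/L.
Travel time t = 6000 m / 0.47 m/s = 1.277e+04 s = 0.1478 d.
C = 18.66·exp(−0.73·0.1478) = 18.66·0.8978 = 16.75 mg/L.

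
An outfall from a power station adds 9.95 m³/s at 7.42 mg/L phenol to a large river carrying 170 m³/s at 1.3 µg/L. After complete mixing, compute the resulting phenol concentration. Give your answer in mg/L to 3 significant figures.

1.3 µg/L = 0.0013 mg/L.
Flow-weighted mixing gives C = (9.95·7.42 + 170·0.0013) / (9.95 + 170) = 74.05/179.9 = 0.4115 mg/L.

0.412 mg/L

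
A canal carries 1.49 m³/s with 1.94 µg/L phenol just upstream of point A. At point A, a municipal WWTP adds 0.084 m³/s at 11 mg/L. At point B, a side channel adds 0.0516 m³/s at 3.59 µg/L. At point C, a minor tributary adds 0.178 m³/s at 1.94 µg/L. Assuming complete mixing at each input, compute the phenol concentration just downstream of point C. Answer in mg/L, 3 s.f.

0.514 mg/L

1.94 µg/L = 0.00194 mg/L.
After input A: C = (1.49·0.00194 + 0.084·11) / 1.574 = 0.5889 mg/L.
3.59 µg/L = 0.00359 mg/L.
After input B: C = (1.574·0.5889 + 0.0516·0.00359) / 1.626 = 0.5703 mg/L.
1.94 µg/L = 0.00194 mg/L.
After input C: C = (1.626·0.5703 + 0.178·0.00194) / 1.804 = 0.5142 mg/L.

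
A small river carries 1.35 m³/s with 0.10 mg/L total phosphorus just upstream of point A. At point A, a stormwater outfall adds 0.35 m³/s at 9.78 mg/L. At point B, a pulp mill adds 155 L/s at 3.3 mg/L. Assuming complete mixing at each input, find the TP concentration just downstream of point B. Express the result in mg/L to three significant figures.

After input A: C = (1.35·0.1 + 0.35·9.78) / 1.7 = 2.093 mg/L.
155 L/s = 0.155 m³/s.
After input B: C = (1.7·2.093 + 0.155·3.3) / 1.855 = 2.194 mg/L.

2.19 mg/L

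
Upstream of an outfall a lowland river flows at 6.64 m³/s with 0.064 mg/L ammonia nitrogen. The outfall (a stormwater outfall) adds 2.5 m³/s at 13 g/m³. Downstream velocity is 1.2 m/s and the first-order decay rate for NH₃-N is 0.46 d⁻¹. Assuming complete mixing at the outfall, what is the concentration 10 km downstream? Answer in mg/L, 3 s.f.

After complete mixing, C₀ = (2.5·13 + 6.64·0.064) / 9.14 = 3.602 mg/L.
Travel time t = 1e+04 m / 1.2 m/s = 8333 s = 0.09645 d.
C = 3.602·exp(−0.46·0.09645) = 3.602·0.9566 = 3.446 mg/L.

3.45 mg/L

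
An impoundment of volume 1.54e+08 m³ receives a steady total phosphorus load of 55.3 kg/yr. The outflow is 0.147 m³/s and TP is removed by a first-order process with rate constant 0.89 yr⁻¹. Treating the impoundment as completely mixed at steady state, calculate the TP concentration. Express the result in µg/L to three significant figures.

0.390 µg/L

Outflow Q = 0.147 m³/s × 3.156e+07 s/yr = 4.639e+06 m³/yr.
Steady-state CSTR mass balance: W = Q·C + k·V·C, so C = W/(Q + kV).
Q + kV = 4.639e+06 + 0.89·1.54e+08 = 1.417e+08 m³/yr.
C = 55.3/1.417e+08 = 3.903e-07 kg/m³ = 0.0003903 mg/L = 0.3903 µg/L.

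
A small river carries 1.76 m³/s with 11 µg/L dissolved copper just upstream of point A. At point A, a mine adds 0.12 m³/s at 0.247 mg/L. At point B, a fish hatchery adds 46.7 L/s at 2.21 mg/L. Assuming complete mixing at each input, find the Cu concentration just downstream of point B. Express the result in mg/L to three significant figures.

11 µg/L = 0.011 mg/L.
After input A: C = (1.76·0.011 + 0.12·0.247) / 1.88 = 0.02606 mg/L.
46.7 L/s = 0.0467 m³/s.
After input B: C = (1.88·0.02606 + 0.0467·2.21) / 1.927 = 0.079 mg/L.

0.0790 mg/L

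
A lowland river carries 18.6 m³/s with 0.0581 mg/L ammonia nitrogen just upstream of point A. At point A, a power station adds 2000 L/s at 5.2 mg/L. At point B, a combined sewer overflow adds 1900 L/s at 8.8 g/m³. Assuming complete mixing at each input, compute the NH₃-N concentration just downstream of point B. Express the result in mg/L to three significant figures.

2000 L/s = 2 m³/s.
After input A: C = (18.6·0.0581 + 2·5.2) / 20.6 = 0.5573 mg/L.
1900 L/s = 1.9 m³/s.
After input B: C = (20.6·0.5573 + 1.9·8.8) / 22.5 = 1.253 mg/L.

1.25 mg/L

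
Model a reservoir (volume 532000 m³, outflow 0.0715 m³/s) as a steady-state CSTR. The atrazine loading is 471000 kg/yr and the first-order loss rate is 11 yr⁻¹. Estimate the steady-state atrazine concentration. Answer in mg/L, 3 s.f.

Outflow Q = 0.0715 m³/s × 3.156e+07 s/yr = 2.256e+06 m³/yr.
Steady-state CSTR mass balance: W = Q·C + k·V·C, so C = W/(Q + kV).
Q + kV = 2.256e+06 + 11·532000 = 8.108e+06 m³/yr.
C = 471000/8.108e+06 = 0.05809 kg/m³ = 58.09 mg/L.

58.1 mg/L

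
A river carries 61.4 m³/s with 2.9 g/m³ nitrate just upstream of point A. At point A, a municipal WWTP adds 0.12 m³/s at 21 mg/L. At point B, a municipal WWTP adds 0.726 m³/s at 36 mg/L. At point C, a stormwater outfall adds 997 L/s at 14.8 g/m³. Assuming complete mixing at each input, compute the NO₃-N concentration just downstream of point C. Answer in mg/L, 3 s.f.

3.50 mg/L

After input A: C = (61.4·2.9 + 0.12·21) / 61.52 = 2.935 mg/L.
After input B: C = (61.52·2.935 + 0.726·36) / 62.25 = 3.321 mg/L.
997 L/s = 0.997 m³/s.
After input C: C = (62.25·3.321 + 0.997·14.8) / 63.24 = 3.502 mg/L.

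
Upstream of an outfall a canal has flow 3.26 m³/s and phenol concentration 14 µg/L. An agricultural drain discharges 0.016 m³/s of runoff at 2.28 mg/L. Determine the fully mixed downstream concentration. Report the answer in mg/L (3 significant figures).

0.0251 mg/L

14 µg/L = 0.014 mg/L.
Conservation of mass across the mixing zone: C = (0.016·2.28 + 3.26·0.014) / (0.016 + 3.26) = 0.08212/3.276 = 0.02507 mg/L.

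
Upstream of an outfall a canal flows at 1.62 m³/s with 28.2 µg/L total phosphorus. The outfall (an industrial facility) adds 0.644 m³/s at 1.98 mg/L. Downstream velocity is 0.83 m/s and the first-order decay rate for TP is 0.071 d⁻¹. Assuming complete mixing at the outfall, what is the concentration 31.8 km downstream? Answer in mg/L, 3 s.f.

0.565 mg/L

28.2 µg/L = 0.0282 mg/L.
After complete mixing, C₀ = (0.644·1.98 + 1.62·0.0282) / 2.264 = 0.5834 mg/L.
Travel time t = 3.18e+04 m / 0.83 m/s = 3.831e+04 s = 0.4434 d.
C = 0.5834·exp(−0.071·0.4434) = 0.5834·0.969 = 0.5653 mg/L.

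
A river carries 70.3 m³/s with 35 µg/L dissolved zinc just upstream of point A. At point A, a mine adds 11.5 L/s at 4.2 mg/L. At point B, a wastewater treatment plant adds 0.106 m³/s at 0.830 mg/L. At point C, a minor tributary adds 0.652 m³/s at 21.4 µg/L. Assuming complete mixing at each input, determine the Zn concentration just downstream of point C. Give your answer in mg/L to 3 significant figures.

0.0367 mg/L

35 µg/L = 0.035 mg/L.
11.5 L/s = 0.0115 m³/s.
After input A: C = (70.3·0.035 + 0.0115·4.2) / 70.31 = 0.03568 mg/L.
After input B: C = (70.31·0.03568 + 0.106·0.83) / 70.42 = 0.03688 mg/L.
21.4 µg/L = 0.0214 mg/L.
After input C: C = (70.42·0.03688 + 0.652·0.0214) / 71.07 = 0.03673 mg/L.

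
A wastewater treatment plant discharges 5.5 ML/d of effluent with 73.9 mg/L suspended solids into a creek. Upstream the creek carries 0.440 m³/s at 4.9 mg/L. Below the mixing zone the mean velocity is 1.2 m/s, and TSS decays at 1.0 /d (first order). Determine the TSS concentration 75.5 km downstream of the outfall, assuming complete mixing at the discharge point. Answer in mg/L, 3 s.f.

6.58 mg/L

5.5 ML/d = 0.06366 m³/s.
After complete mixing, C₀ = (0.06366·73.9 + 0.44·4.9) / 0.5037 = 13.62 mg/L.
Travel time t = 7.55e+04 m / 1.2 m/s = 6.292e+04 s = 0.7282 d.
C = 13.62·exp(−1.0·0.7282) = 13.62·0.4828 = 6.576 mg/L.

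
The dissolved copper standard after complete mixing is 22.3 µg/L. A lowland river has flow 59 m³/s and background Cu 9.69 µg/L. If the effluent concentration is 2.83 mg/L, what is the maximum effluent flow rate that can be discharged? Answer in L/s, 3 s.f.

9.69 µg/L = 0.00969 mg/L.
22.3 µg/L = 0.0223 mg/L.
Mass balance at complete mixing: C_std·(Q_w + Q_r) = Q_w·C_e + Q_r·C_b.
Rearranging, Q_w = Q_r·(C_std − C_b)/(C_e − C_std) = 59·(0.0223 − 0.00969) / (2.83 − 0.0223) = 0.265 m³/s.
= 265 L/s.

265 L/s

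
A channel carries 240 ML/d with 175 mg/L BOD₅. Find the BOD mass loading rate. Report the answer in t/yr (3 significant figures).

15300 t/yr

240 ML/d = 2.778 m³/s.
Mass flux = Q·C = 2.778 m³/s × 175 g/m³ = 486.1 g/s.
= 486.1 g/s × 31.56 = 1.534e+04 t/yr.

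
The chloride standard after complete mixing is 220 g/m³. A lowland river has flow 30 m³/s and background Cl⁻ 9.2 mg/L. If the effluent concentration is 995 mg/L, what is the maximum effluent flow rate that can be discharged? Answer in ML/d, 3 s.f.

705 ML/d

Mass balance at complete mixing: C_std·(Q_w + Q_r) = Q_w·C_e + Q_r·C_b.
Rearranging, Q_w = Q_r·(C_std − C_b)/(C_e − C_std) = 30·(220 − 9.2) / (995 − 220) = 8.16 m³/s.
= 705 ML/d.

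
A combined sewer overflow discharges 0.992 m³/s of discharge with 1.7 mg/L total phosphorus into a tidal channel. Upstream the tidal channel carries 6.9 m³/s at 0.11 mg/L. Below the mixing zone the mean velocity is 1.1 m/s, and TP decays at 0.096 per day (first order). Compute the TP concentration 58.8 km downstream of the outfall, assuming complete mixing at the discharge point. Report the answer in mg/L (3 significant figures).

0.292 mg/L

After complete mixing, C₀ = (0.992·1.7 + 6.9·0.11) / 7.892 = 0.3099 mg/L.
Travel time t = 5.88e+04 m / 1.1 m/s = 5.345e+04 s = 0.6187 d.
C = 0.3099·exp(−0.096·0.6187) = 0.3099·0.9423 = 0.292 mg/L.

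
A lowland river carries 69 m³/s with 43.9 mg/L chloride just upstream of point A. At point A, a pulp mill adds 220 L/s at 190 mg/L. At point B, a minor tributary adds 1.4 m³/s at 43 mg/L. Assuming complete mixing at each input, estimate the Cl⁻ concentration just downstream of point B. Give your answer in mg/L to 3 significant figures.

44.3 mg/L

220 L/s = 0.22 m³/s.
After input A: C = (69·43.9 + 0.22·190) / 69.22 = 44.36 mg/L.
After input B: C = (69.22·44.36 + 1.4·43) / 70.62 = 44.34 mg/L.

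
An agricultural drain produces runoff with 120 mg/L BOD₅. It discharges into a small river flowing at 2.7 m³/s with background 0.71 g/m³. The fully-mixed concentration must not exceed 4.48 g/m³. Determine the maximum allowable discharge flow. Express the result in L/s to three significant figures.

88.1 L/s

Mass balance at complete mixing: C_std·(Q_w + Q_r) = Q_w·C_e + Q_r·C_b.
Rearranging, Q_w = Q_r·(C_std − C_b)/(C_e − C_std) = 2.7·(4.48 − 0.71) / (120 − 4.48) = 0.08811 m³/s.
= 88.11 L/s.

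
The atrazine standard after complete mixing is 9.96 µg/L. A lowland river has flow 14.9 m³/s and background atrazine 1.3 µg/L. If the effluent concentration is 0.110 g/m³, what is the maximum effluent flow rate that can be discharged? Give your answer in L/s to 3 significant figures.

1290 L/s

1.3 µg/L = 0.0013 mg/L.
9.96 µg/L = 0.00996 mg/L.
Mass balance at complete mixing: C_std·(Q_w + Q_r) = Q_w·C_e + Q_r·C_b.
Rearranging, Q_w = Q_r·(C_std − C_b)/(C_e − C_std) = 14.9·(0.00996 − 0.0013) / (0.11 − 0.00996) = 1.29 m³/s.
= 1290 L/s.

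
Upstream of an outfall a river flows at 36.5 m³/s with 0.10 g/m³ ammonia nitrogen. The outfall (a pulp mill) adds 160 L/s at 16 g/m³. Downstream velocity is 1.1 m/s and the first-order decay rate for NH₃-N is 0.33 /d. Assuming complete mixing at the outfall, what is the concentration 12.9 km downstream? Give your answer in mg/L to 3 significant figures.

0.162 mg/L

160 L/s = 0.16 m³/s.
After complete mixing, C₀ = (0.16·16 + 36.5·0.1) / 36.66 = 0.1694 mg/L.
Travel time t = 1.29e+04 m / 1.1 m/s = 1.173e+04 s = 0.1357 d.
C = 0.1694·exp(−0.33·0.1357) = 0.1694·0.9562 = 0.162 mg/L.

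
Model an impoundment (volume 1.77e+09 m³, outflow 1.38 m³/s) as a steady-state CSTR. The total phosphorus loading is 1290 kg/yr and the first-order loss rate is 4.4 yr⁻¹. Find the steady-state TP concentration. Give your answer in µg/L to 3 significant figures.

Outflow Q = 1.38 m³/s × 3.156e+07 s/yr = 4.355e+07 m³/yr.
Steady-state CSTR mass balance: W = Q·C + k·V·C, so C = W/(Q + kV).
Q + kV = 4.355e+07 + 4.4·1.77e+09 = 7.832e+09 m³/yr.
C = 1290/7.832e+09 = 1.647e-07 kg/m³ = 0.0001647 mg/L = 0.1647 µg/L.

0.165 µg/L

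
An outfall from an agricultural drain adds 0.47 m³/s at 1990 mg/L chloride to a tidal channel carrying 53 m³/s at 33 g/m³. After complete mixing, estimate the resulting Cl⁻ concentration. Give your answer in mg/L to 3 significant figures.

By mass balance at complete mixing, C = (0.47·1990 + 53·33) / (0.47 + 53) = 2684/53.47 = 50.2 mg/L.

50.2 mg/L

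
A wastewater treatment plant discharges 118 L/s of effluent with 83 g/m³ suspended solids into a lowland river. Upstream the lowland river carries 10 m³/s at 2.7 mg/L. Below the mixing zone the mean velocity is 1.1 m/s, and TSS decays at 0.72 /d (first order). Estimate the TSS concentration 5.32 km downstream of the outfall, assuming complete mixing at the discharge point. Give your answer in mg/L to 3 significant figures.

118 L/s = 0.118 m³/s.
After complete mixing, C₀ = (0.118·83 + 10·2.7) / 10.12 = 3.636 mg/L.
Travel time t = 5320 m / 1.1 m/s = 4836 s = 0.05598 d.
C = 3.636·exp(−0.72·0.05598) = 3.636·0.9605 = 3.493 mg/L.

3.49 mg/L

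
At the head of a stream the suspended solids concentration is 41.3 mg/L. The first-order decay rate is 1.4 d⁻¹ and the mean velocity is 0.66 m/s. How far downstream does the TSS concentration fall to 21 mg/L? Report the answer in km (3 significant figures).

From C = C₀·e^(−kt), t = ln(C₀/C)/k = ln(41.3/21)/1.4 = 0.6763/1.4 = 0.4831 d.
Distance = v·t = 0.66 m/s × 4.174e+04 s = 2.755e+04 m = 27.55 km.

27.5 km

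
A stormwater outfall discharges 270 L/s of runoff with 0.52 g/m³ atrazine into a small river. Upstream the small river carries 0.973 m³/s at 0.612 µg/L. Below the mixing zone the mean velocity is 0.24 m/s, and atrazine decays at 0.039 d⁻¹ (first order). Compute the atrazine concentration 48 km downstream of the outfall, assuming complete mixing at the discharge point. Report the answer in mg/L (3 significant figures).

270 L/s = 0.27 m³/s.
0.612 µg/L = 0.000612 mg/L.
After complete mixing, C₀ = (0.27·0.52 + 0.973·0.000612) / 1.243 = 0.1134 mg/L.
Travel time t = 4.8e+04 m / 0.24 m/s = 2e+05 s = 2.315 d.
C = 0.1134·exp(−0.039·2.315) = 0.1134·0.9137 = 0.1036 mg/L.

0.104 mg/L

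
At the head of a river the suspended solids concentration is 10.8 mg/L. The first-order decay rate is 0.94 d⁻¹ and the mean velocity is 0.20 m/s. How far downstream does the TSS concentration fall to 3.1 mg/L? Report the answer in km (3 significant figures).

22.9 km

From C = C₀·e^(−kt), t = ln(C₀/C)/k = ln(10.8/3.1)/0.94 = 1.248/0.94 = 1.328 d.
Distance = v·t = 0.20 m/s × 1.147e+05 s = 2.294e+04 m = 22.94 km.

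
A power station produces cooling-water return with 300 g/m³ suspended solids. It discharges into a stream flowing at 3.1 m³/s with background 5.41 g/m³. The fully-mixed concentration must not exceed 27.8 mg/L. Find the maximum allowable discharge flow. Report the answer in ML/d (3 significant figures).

22.0 ML/d

Mass balance at complete mixing: C_std·(Q_w + Q_r) = Q_w·C_e + Q_r·C_b.
Rearranging, Q_w = Q_r·(C_std − C_b)/(C_e − C_std) = 3.1·(27.8 − 5.41) / (300 − 27.8) = 0.255 m³/s.
= 22.03 ML/d.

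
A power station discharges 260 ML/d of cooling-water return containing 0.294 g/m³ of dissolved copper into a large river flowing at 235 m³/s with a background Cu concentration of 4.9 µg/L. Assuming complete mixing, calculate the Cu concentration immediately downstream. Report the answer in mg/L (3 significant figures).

0.00856 mg/L

260 ML/d = 3.009 m³/s.
4.9 µg/L = 0.0049 mg/L.
Conservation of mass across the mixing zone: C = (3.009·0.294 + 235·0.0049) / (3.009 + 235) = 2.036/238 = 0.008555 mg/L.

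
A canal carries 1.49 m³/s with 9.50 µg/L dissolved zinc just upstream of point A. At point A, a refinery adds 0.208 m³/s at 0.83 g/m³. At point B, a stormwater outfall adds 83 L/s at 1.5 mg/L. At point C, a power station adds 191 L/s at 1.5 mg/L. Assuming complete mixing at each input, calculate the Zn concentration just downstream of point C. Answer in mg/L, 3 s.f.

0.303 mg/L

9.50 µg/L = 0.0095 mg/L.
After input A: C = (1.49·0.0095 + 0.208·0.83) / 1.698 = 0.11 mg/L.
83 L/s = 0.083 m³/s.
After input B: C = (1.698·0.11 + 0.083·1.5) / 1.781 = 0.1748 mg/L.
191 L/s = 0.191 m³/s.
After input C: C = (1.781·0.1748 + 0.191·1.5) / 1.972 = 0.3031 mg/L.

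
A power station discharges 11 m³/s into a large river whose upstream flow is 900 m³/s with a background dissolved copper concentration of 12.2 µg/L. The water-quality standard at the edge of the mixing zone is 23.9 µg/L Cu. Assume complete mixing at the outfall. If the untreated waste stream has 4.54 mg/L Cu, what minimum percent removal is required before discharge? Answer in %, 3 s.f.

78.4 %

12.2 µg/L = 0.0122 mg/L.
23.9 µg/L = 0.0239 mg/L.
Mass balance: 0.0239·911 = 11·Cₑ + 900·0.0122.
Cₑ = (21.77 − 10.98) / 11 = 0.9812 mg/L.
Required removal = 1 − 0.9812/4.54 = 78.39 %.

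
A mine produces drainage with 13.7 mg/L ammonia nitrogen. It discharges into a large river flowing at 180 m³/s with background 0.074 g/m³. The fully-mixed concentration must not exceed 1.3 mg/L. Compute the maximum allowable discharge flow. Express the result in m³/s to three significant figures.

17.8 m³/s

Mass balance at complete mixing: C_std·(Q_w + Q_r) = Q_w·C_e + Q_r·C_b.
Rearranging, Q_w = Q_r·(C_std − C_b)/(C_e − C_std) = 180·(1.3 − 0.074) / (13.7 − 1.3) = 17.8 m³/s.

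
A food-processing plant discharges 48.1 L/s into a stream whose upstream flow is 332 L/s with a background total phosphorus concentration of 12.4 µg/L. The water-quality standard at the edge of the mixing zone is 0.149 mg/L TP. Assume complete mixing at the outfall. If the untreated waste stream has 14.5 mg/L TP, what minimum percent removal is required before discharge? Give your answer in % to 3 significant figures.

92.5 %

48.1 L/s = 0.0481 m³/s.
332 L/s = 0.332 m³/s.
12.4 µg/L = 0.0124 mg/L.
Mass balance: 0.149·0.3801 = 0.0481·Cₑ + 0.332·0.0124.
Cₑ = (0.05663 − 0.004117) / 0.0481 = 1.092 mg/L.
Required removal = 1 − 1.092/14.5 = 92.47 %.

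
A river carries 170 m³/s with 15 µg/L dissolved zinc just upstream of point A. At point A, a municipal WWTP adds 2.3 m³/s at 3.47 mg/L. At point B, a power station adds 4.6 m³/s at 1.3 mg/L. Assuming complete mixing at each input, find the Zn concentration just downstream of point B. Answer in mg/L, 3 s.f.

15 µg/L = 0.015 mg/L.
After input A: C = (170·0.015 + 2.3·3.47) / 172.3 = 0.06112 mg/L.
After input B: C = (172.3·0.06112 + 4.6·1.3) / 176.9 = 0.09334 mg/L.

0.0933 mg/L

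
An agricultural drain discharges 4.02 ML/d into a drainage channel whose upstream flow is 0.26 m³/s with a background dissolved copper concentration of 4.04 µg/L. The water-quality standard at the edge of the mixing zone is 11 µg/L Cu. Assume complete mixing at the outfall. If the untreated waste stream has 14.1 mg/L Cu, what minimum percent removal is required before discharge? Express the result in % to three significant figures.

4.02 ML/d = 0.04653 m³/s.
4.04 µg/L = 0.00404 mg/L.
11 µg/L = 0.011 mg/L.
Mass balance: 0.011·0.3065 = 0.04653·Cₑ + 0.26·0.00404.
Cₑ = (0.003372 − 0.00105) / 0.04653 = 0.04989 mg/L.
Required removal = 1 − 0.04989/14.1 = 99.65 %.

99.6 %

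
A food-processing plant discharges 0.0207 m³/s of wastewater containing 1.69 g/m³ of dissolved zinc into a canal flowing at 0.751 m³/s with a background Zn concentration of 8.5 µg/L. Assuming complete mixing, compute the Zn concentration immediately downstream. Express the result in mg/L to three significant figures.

0.0536 mg/L

8.5 µg/L = 0.0085 mg/L.
Flow-weighted mixing gives C = (0.0207·1.69 + 0.751·0.0085) / (0.0207 + 0.751) = 0.04137/0.7717 = 0.0536 mg/L.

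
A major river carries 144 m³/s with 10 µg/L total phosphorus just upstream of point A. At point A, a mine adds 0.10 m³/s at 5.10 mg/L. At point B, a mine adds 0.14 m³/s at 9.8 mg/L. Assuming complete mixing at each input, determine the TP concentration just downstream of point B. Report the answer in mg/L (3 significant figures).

10 µg/L = 0.01 mg/L.
After input A: C = (144·0.01 + 0.1·5.1) / 144.1 = 0.01353 mg/L.
After input B: C = (144.1·0.01353 + 0.14·9.8) / 144.2 = 0.02303 mg/L.

0.0230 mg/L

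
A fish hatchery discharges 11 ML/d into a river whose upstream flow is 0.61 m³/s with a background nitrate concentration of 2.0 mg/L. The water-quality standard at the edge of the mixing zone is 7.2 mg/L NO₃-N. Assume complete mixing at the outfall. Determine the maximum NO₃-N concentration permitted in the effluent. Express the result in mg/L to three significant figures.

11 ML/d = 0.1273 m³/s.
Mass balance: 7.2·0.7373 = 0.1273·Cₑ + 0.61·2.
Cₑ = (5.309 − 1.22) / 0.1273 = 32.11 mg/L.

32.1 mg/L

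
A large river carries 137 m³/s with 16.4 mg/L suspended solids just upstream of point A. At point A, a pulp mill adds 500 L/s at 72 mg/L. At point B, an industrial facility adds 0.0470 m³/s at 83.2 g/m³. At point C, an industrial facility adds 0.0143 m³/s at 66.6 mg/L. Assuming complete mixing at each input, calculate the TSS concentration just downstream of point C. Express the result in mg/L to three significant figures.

500 L/s = 0.5 m³/s.
After input A: C = (137·16.4 + 0.5·72) / 137.5 = 16.6 mg/L.
After input B: C = (137.5·16.6 + 0.047·83.2) / 137.5 = 16.62 mg/L.
After input C: C = (137.5·16.62 + 0.0143·66.6) / 137.6 = 16.63 mg/L.

16.6 mg/L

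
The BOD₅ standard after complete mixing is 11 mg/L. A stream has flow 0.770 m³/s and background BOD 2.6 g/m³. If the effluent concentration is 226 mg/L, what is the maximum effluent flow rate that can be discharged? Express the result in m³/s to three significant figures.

0.0301 m³/s

Mass balance at complete mixing: C_std·(Q_w + Q_r) = Q_w·C_e + Q_r·C_b.
Rearranging, Q_w = Q_r·(C_std − C_b)/(C_e − C_std) = 0.770·(11 − 2.6) / (226 − 11) = 0.03008 m³/s.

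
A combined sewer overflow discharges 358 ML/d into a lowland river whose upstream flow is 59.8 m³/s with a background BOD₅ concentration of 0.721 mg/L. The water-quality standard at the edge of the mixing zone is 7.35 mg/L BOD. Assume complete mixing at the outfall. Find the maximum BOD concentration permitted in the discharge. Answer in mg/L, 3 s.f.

103 mg/L

358 ML/d = 4.144 m³/s.
Mass balance: 7.35·63.94 = 4.144·Cₑ + 59.8·0.721.
Cₑ = (470 − 43.12) / 4.144 = 103 mg/L.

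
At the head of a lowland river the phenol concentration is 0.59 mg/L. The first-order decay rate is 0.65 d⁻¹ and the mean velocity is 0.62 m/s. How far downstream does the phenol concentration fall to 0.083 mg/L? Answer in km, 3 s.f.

162 km

From C = C₀·e^(−kt), t = ln(C₀/C)/k = ln(0.59/0.083)/0.65 = 1.961/0.65 = 3.017 d.
Distance = v·t = 0.62 m/s × 2.607e+05 s = 1.616e+05 m = 161.6 km.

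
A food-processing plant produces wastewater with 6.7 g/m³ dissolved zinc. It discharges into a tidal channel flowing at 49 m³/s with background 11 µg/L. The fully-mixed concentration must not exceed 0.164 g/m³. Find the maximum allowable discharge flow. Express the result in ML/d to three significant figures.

99.1 ML/d

11 µg/L = 0.011 mg/L.
Mass balance at complete mixing: C_std·(Q_w + Q_r) = Q_w·C_e + Q_r·C_b.
Rearranging, Q_w = Q_r·(C_std − C_b)/(C_e − C_std) = 49·(0.164 − 0.011) / (6.7 − 0.164) = 1.147 m³/s.
= 99.1 ML/d.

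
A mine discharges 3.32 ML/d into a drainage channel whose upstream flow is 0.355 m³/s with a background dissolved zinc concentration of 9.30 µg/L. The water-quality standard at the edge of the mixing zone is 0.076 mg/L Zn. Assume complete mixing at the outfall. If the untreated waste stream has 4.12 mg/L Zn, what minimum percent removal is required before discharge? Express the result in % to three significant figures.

3.32 ML/d = 0.03843 m³/s.
9.30 µg/L = 0.0093 mg/L.
Mass balance: 0.076·0.3934 = 0.03843·Cₑ + 0.355·0.0093.
Cₑ = (0.0299 − 0.003302) / 0.03843 = 0.6922 mg/L.
Required removal = 1 − 0.6922/4.12 = 83.2 %.

83.2 %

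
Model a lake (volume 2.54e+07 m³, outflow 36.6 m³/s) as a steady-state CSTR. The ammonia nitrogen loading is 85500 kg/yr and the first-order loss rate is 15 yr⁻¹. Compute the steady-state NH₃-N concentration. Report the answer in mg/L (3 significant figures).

0.0557 mg/L

Outflow Q = 36.6 m³/s × 3.156e+07 s/yr = 1.155e+09 m³/yr.
Steady-state CSTR mass balance: W = Q·C + k·V·C, so C = W/(Q + kV).
Q + kV = 1.155e+09 + 15·2.54e+07 = 1.536e+09 m³/yr.
C = 85500/1.536e+09 = 5.566e-05 kg/m³ = 0.05566 mg/L.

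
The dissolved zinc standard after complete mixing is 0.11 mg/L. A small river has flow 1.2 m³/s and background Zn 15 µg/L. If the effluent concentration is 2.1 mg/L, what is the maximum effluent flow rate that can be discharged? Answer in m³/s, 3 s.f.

15 µg/L = 0.015 mg/L.
Mass balance at complete mixing: C_std·(Q_w + Q_r) = Q_w·C_e + Q_r·C_b.
Rearranging, Q_w = Q_r·(C_std − C_b)/(C_e − C_std) = 1.2·(0.11 − 0.015) / (2.1 − 0.11) = 0.05729 m³/s.

0.0573 m³/s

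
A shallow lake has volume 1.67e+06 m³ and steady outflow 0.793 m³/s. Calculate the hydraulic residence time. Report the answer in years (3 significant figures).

Q = 0.793 m³/s × 3.156e+07 s/yr = 2.503e+07 m³/yr.
Hydraulic residence time τ = V/Q = 1.67e+06/2.503e+07 = 0.06673 yr.

0.0667 yr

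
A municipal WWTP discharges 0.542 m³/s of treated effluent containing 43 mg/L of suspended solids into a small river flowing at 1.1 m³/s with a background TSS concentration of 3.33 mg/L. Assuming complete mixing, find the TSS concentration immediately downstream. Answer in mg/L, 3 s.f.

16.4 mg/L

By mass balance at complete mixing, C = (0.542·43 + 1.1·3.33) / (0.542 + 1.1) = 26.97/1.642 = 16.42 mg/L.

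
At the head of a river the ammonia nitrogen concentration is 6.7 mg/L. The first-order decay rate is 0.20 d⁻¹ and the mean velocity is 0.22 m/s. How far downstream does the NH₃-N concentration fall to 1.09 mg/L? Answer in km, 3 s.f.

From C = C₀·e^(−kt), t = ln(C₀/C)/k = ln(6.7/1.09)/0.20 = 1.816/0.20 = 9.08 d.
Distance = v·t = 0.22 m/s × 7.845e+05 s = 1.726e+05 m = 172.6 km.

173 km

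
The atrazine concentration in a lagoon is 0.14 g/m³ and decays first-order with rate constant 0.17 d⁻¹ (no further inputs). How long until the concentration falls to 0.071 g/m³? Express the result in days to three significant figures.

3.99 d

t = ln(C₀/C)/k = ln(0.14/0.071)/0.17 = 0.679/0.17 = 3.994 d.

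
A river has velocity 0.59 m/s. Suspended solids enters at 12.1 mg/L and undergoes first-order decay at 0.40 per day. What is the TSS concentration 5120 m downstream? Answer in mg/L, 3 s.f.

11.6 mg/L

Travel time t = 5120 m / 0.59 m/s = 5120/0.59 = 8678 s = 0.1004 d.
First-order decay: C = 12.1·exp(−0.40·0.1004) = 12.1·0.9606 = 11.62 mg/L.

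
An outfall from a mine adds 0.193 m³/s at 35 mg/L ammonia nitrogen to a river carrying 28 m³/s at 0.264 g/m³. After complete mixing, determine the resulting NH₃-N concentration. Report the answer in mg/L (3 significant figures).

Conservation of mass across the mixing zone: C = (0.193·35 + 28·0.264) / (0.193 + 28) = 14.15/28.19 = 0.5018 mg/L.

0.502 mg/L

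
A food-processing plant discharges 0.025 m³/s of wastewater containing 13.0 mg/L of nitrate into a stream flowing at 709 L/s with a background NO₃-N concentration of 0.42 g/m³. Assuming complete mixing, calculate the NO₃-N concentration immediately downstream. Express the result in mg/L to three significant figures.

0.848 mg/L

709 L/s = 0.709 m³/s.
Conservation of mass across the mixing zone: C = (0.025·13 + 0.709·0.42) / (0.025 + 0.709) = 0.6228/0.734 = 0.8485 mg/L.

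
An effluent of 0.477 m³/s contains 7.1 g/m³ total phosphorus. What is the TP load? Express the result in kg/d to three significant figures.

293 kg/d

Mass flux = Q·C = 0.477 m³/s × 7.1 g/m³ = 3.387 g/s.
= 3.387 g/s × 86.4 = 292.6 kg/d.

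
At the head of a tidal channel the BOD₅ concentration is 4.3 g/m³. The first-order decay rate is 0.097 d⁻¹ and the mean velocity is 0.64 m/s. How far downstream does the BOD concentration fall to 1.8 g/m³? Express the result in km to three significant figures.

From C = C₀·e^(−kt), t = ln(C₀/C)/k = ln(4.3/1.8)/0.097 = 0.8708/0.097 = 8.978 d.
Distance = v·t = 0.64 m/s × 7.757e+05 s = 4.964e+05 m = 496.4 km.

496 km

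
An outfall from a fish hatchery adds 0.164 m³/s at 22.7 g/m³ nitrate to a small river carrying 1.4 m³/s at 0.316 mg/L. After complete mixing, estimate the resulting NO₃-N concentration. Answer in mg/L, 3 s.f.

2.66 mg/L

By mass balance at complete mixing, C = (0.164·22.7 + 1.4·0.316) / (0.164 + 1.4) = 4.165/1.564 = 2.663 mg/L.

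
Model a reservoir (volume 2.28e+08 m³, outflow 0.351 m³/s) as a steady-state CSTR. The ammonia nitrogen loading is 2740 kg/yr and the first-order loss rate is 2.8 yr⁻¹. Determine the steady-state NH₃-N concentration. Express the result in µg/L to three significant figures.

Outflow Q = 0.351 m³/s × 3.156e+07 s/yr = 1.108e+07 m³/yr.
Steady-state CSTR mass balance: W = Q·C + k·V·C, so C = W/(Q + kV).
Q + kV = 1.108e+07 + 2.8·2.28e+08 = 6.495e+08 m³/yr.
C = 2740/6.495e+08 = 4.219e-06 kg/m³ = 0.004219 mg/L = 4.219 µg/L.

4.22 µg/L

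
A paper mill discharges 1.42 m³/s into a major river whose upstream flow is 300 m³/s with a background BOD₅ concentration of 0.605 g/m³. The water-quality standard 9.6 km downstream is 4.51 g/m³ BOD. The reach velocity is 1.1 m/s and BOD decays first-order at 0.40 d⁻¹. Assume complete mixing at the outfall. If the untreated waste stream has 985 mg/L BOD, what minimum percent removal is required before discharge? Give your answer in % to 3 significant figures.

Travel time to the compliance point: t = 9600/1.1 = 8727 s = 0.101 d; decay factor exp(−0.40·0.101) = 0.9604.
So the concentration just after mixing may be at most 4.51/0.9604 = 4.696 mg/L.
Mass balance: 4.696·301.4 = 1.42·Cₑ + 300·0.605.
Cₑ = (1415 − 181.5) / 1.42 = 869 mg/L.
Required removal = 1 − 869/985 = 11.78 %.

11.8 %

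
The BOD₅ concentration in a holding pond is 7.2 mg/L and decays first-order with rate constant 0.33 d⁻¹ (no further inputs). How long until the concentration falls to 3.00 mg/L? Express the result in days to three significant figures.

2.65 d

t = ln(C₀/C)/k = ln(7.2/3.00)/0.33 = 0.8755/0.33 = 2.653 d.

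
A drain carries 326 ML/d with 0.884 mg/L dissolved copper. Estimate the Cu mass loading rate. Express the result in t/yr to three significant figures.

105 t/yr

326 ML/d = 3.773 m³/s.
Mass flux = Q·C = 3.773 m³/s × 0.884 g/m³ = 3.335 g/s.
= 3.335 g/s × 31.56 = 105.3 t/yr.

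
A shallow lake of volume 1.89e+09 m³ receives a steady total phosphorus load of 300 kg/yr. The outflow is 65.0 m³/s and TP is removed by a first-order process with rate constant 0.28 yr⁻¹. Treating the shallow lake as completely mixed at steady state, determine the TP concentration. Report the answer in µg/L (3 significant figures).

0.116 µg/L

Outflow Q = 65.0 m³/s × 3.156e+07 s/yr = 2.051e+09 m³/yr.
Steady-state CSTR mass balance: W = Q·C + k·V·C, so C = W/(Q + kV).
Q + kV = 2.051e+09 + 0.28·1.89e+09 = 2.58e+09 m³/yr.
C = 300/2.58e+09 = 1.163e-07 kg/m³ = 0.0001163 mg/L = 0.1163 µg/L.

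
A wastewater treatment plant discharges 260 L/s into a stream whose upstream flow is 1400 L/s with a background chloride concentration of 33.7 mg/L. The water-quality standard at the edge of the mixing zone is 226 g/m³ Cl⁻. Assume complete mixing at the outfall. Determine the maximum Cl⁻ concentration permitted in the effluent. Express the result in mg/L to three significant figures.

1260 mg/L

260 L/s = 0.26 m³/s.
1400 L/s = 1.4 m³/s.
Mass balance: 226·1.66 = 0.26·Cₑ + 1.4·33.7.
Cₑ = (375.2 − 47.18) / 0.26 = 1261 mg/L.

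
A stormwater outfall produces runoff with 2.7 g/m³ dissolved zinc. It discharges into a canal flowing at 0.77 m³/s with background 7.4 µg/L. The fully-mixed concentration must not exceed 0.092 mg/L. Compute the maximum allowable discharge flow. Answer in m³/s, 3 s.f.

0.0250 m³/s

7.4 µg/L = 0.0074 mg/L.
Mass balance at complete mixing: C_std·(Q_w + Q_r) = Q_w·C_e + Q_r·C_b.
Rearranging, Q_w = Q_r·(C_std − C_b)/(C_e − C_std) = 0.77·(0.092 − 0.0074) / (2.7 − 0.092) = 0.02498 m³/s.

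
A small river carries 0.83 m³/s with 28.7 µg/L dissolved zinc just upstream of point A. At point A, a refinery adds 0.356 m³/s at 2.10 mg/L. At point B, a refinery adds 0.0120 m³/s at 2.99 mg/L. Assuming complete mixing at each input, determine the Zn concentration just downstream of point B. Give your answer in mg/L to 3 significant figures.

28.7 µg/L = 0.0287 mg/L.
After input A: C = (0.83·0.0287 + 0.356·2.1) / 1.186 = 0.6504 mg/L.
After input B: C = (1.186·0.6504 + 0.012·2.99) / 1.198 = 0.6739 mg/L.

0.674 mg/L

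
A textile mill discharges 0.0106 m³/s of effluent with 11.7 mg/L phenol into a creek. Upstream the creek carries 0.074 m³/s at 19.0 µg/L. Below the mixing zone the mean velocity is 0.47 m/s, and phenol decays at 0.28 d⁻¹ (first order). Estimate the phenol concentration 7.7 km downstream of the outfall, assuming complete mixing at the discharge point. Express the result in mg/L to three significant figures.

19.0 µg/L = 0.019 mg/L.
After complete mixing, C₀ = (0.0106·11.7 + 0.074·0.019) / 0.0846 = 1.483 mg/L.
Travel time t = 7700 m / 0.47 m/s = 1.638e+04 s = 0.1896 d.
C = 1.483·exp(−0.28·0.1896) = 1.483·0.9483 = 1.406 mg/L.

1.41 mg/L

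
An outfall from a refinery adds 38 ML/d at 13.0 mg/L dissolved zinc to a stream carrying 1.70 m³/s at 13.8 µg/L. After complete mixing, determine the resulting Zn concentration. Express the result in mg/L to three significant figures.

38 ML/d = 0.4398 m³/s.
13.8 µg/L = 0.0138 mg/L.
Flow-weighted mixing gives C = (0.4398·13 + 1.7·0.0138) / (0.4398 + 1.7) = 5.741/2.14 = 2.683 mg/L.

2.68 mg/L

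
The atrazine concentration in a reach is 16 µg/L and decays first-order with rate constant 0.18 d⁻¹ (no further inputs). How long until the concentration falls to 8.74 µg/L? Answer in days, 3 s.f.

t = ln(C₀/C)/k = ln(16/8.74)/0.18 = 0.6047/0.18 = 3.359 d.

3.36 d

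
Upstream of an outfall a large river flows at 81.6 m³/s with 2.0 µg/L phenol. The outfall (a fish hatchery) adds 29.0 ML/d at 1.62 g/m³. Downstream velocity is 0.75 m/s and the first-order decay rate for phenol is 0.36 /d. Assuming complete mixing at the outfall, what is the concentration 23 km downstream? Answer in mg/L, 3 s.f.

29.0 ML/d = 0.3356 m³/s.
2.0 µg/L = 0.002 mg/L.
After complete mixing, C₀ = (0.3356·1.62 + 81.6·0.002) / 81.94 = 0.008628 mg/L.
Travel time t = 2.3e+04 m / 0.75 m/s = 3.067e+04 s = 0.3549 d.
C = 0.008628·exp(−0.36·0.3549) = 0.008628·0.88 = 0.007593 mg/L.

0.00759 mg/L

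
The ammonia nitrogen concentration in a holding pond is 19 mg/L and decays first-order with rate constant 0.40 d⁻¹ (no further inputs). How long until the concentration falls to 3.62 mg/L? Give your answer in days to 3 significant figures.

4.14 d

t = ln(C₀/C)/k = ln(19/3.62)/0.40 = 1.658/0.40 = 4.145 d.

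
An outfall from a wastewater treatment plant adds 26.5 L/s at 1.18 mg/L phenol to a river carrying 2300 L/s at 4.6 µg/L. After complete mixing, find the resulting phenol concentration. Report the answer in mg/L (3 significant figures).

26.5 L/s = 0.0265 m³/s.
2300 L/s = 2.3 m³/s.
4.6 µg/L = 0.0046 mg/L.
Conservation of mass across the mixing zone: C = (0.0265·1.18 + 2.3·0.0046) / (0.0265 + 2.3) = 0.04185/2.327 = 0.01799 mg/L.

0.0180 mg/L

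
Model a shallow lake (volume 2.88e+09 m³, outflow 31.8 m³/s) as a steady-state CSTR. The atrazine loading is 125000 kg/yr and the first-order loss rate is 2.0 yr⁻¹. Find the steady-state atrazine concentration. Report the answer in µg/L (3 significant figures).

18.5 µg/L

Outflow Q = 31.8 m³/s × 3.156e+07 s/yr = 1.004e+09 m³/yr.
Steady-state CSTR mass balance: W = Q·C + k·V·C, so C = W/(Q + kV).
Q + kV = 1.004e+09 + 2.0·2.88e+09 = 6.764e+09 m³/yr.
C = 125000/6.764e+09 = 1.848e-05 kg/m³ = 0.01848 mg/L = 18.48 µg/L.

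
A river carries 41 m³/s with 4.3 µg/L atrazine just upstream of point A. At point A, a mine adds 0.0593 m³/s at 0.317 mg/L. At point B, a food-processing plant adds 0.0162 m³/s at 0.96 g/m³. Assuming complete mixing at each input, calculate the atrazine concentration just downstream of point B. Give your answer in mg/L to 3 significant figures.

4.3 µg/L = 0.0043 mg/L.
After input A: C = (41·0.0043 + 0.0593·0.317) / 41.06 = 0.004752 mg/L.
After input B: C = (41.06·0.004752 + 0.0162·0.96) / 41.08 = 0.005128 mg/L.

0.00513 mg/L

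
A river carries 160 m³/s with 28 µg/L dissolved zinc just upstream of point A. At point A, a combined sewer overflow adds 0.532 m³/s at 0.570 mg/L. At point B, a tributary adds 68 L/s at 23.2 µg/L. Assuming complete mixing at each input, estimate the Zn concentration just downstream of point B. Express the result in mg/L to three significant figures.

28 µg/L = 0.028 mg/L.
After input A: C = (160·0.028 + 0.532·0.57) / 160.5 = 0.0298 mg/L.
68 L/s = 0.068 m³/s.
23.2 µg/L = 0.0232 mg/L.
After input B: C = (160.5·0.0298 + 0.068·0.0232) / 160.6 = 0.02979 mg/L.

0.0298 mg/L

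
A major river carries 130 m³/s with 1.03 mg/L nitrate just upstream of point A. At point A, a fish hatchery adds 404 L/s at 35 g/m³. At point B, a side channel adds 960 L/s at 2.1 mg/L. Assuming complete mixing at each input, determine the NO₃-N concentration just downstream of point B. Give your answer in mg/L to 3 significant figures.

1.14 mg/L

404 L/s = 0.404 m³/s.
After input A: C = (130·1.03 + 0.404·35) / 130.4 = 1.135 mg/L.
960 L/s = 0.96 m³/s.
After input B: C = (130.4·1.135 + 0.96·2.1) / 131.4 = 1.142 mg/L.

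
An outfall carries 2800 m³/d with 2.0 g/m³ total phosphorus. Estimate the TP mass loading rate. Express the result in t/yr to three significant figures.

2.05 t/yr

2800 m³/d = 0.03241 m³/s.
Mass flux = Q·C = 0.03241 m³/s × 2 g/m³ = 0.06481 g/s.
= 0.06481 g/s × 31.56 = 2.045 t/yr.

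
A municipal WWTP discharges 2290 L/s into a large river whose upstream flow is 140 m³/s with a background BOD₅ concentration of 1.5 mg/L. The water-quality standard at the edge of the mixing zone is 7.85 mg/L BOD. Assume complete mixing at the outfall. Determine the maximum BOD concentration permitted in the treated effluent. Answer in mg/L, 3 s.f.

2290 L/s = 2.29 m³/s.
Mass balance: 7.85·142.3 = 2.29·Cₑ + 140·1.5.
Cₑ = (1117 − 210) / 2.29 = 396.1 mg/L.

396 mg/L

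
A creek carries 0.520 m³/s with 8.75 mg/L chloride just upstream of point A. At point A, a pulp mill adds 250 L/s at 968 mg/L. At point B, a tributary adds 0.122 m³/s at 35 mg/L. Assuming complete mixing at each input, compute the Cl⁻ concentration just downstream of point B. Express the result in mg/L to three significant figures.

281 mg/L

250 L/s = 0.25 m³/s.
After input A: C = (0.52·8.75 + 0.25·968) / 0.77 = 320.2 mg/L.
After input B: C = (0.77·320.2 + 0.122·35) / 0.892 = 281.2 mg/L.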